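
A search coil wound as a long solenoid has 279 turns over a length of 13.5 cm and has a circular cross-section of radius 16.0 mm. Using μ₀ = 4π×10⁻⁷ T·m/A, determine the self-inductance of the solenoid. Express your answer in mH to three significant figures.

A = πr² = π(1.600×10^-2 m)² = 8.042×10^-4 m².
For a long solenoid, L = μ₀N²A/ℓ.
L = (4π×10⁻⁷)(279)²(8.042×10^-4)/(0.135 m) = 5.827×10^-4 H.

L ≈ 0.583 mH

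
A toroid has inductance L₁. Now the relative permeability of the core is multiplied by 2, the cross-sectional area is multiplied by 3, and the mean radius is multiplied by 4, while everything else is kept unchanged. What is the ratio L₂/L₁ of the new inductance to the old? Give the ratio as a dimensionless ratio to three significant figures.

For a toroid, L ∝ μᵣN²A/R.
L₂/L₁ = (2) × (3) × (4)^-1 = 1.50.

L₂/L₁ = 1.50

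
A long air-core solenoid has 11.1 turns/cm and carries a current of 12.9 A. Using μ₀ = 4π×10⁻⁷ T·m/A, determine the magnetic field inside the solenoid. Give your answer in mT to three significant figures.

Inside a long solenoid, B = μ₀nI.
B = (4π×10⁻⁷)(1.110×10^3 m⁻¹)(12.9 A) = 1.799×10^-2 T.

B ≈ 18.0 mT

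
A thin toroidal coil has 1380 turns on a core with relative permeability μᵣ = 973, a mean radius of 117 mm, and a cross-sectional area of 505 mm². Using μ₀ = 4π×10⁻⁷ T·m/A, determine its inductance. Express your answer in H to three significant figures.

L ≈ 1.60 H

For a thin toroid, L = μ₀μᵣN²A/(2πR).
L = (4π×10⁻⁷)(973)(1380)²(5.050×10^-4) / (2π×0.117 m) = 1.6 H.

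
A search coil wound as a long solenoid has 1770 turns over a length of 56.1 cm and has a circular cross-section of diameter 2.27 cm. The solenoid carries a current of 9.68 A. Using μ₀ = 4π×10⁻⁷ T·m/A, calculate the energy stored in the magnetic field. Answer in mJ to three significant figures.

U ≈ 133 mJ

A = π(d/2)² = π(1.135×10^-2 m)² = 4.047×10^-4 m².
L = μ₀N²A/ℓ = (4π×10⁻⁷)(1770)²(4.047×10^-4)/(0.561) = 2.840×10^-3 H.
U = ½LI² = ½(2.840×10^-3)(9.68)² = 0.1331 J.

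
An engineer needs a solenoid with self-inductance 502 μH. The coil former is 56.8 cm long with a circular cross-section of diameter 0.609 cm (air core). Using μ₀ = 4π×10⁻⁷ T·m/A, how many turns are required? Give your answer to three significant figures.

A = π(d/2)² = π(3.045×10^-3 m)² = 2.913×10^-5 m².
From L = μ₀N²A/ℓ, N = √(Lℓ / (μ₀A)).
N = √[(5.020×10^-4)(0.568) / ((4π×10⁻⁷)×2.913×10^-5)] = √(7.790×10^6) ≈ 2791.0.

N ≈ 2790 turns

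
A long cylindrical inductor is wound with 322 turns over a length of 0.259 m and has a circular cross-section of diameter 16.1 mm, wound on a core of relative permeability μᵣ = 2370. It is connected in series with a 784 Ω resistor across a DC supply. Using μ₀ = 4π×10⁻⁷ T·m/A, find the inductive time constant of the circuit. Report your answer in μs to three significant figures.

τ ≈ 310 μs

A = π(d/2)² = π(8.050×10^-3 m)² = 2.036×10^-4 m².
L = μ₀μᵣN²A/ℓ = (4π×10⁻⁷)(2370)(322)²(2.036×10^-4)/(0.259) = 0.2427 H.
τ = L/R = (0.2427)/(784) = 3.096×10^-4 s.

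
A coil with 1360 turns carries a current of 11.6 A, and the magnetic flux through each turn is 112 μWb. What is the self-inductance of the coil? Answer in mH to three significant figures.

L ≈ 13.1 mH

Self-inductance is defined by L = NΦ_B/I (flux linkage over current).
L = (1360)(1.120×10^-4 Wb)/(11.6 A) = 1.313×10^-2 H.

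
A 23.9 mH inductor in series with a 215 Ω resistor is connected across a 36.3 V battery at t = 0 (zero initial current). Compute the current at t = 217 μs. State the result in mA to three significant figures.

I ≈ 145 mA

τ = L/R = 2.390×10^-2/215 = 1.112×10^-4 s; final current I_∞ = ε/R = 36.3/215 = 0.1688 A.
I(t) = I_∞(1 − e^(−t/τ)) with t/τ = 1.952.
I = (0.1688)(1 − e^(−1.952)) = 0.1449 A.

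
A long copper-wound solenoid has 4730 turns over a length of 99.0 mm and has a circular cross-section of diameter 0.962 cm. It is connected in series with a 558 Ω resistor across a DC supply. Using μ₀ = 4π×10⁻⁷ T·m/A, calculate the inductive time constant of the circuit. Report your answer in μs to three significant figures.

τ ≈ 37.0 μs

A = π(d/2)² = π(4.810×10^-3 m)² = 7.268×10^-5 m².
L = μ₀N²A/ℓ = (4π×10⁻⁷)(4730)²(7.268×10^-5)/(9.900×10^-2) = 2.064×10^-2 H.
τ = L/R = (2.064×10^-2)/(558) = 3.699×10^-5 s.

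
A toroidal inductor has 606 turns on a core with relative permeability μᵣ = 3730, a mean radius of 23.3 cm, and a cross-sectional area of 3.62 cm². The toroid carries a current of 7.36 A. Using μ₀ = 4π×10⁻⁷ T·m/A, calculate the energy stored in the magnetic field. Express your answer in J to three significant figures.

L = μ₀μᵣN²A/(2πR) = (4π×10⁻⁷)(3730)(606)²(3.620×10^-4)/(2π×0.233) = 0.4256 H.
U = ½LI² = ½(0.4256)(7.36)² = 11.53 J.

U ≈ 11.5 J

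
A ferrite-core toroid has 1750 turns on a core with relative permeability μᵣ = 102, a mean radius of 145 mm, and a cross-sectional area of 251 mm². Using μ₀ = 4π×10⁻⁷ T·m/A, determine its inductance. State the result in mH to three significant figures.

L ≈ 108 mH

For a thin toroid, L = μ₀μᵣN²A/(2πR).
L = (4π×10⁻⁷)(102)(1750)²(2.510×10^-4) / (2π×0.145 m) = 0.1081 H.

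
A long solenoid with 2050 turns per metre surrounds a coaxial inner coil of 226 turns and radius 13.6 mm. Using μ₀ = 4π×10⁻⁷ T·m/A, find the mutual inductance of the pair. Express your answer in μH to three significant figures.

M ≈ 338 μH

The outer solenoid produces a uniform field B₁ = μ₀n₁I₁ across the inner coil,
so the flux linkage is N₂Φ = N₂B₁A₂ = μ₀n₁N₂A₂·I₁, giving M = μ₀n₁N₂A₂.
A₂ = πr² = π(1.360×10^-2 m)² = 5.811×10^-4 m².
M = (4π×10⁻⁷)(2050)(226)(5.811×10^-4) = 3.383×10^-4 H.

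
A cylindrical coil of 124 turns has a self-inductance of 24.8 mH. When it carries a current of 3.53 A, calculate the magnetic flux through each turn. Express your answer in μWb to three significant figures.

Φ_B ≈ 706 μWb

From L = NΦ_B/I, the flux per turn is Φ_B = LI/N.
Φ_B = (2.480×10^-2 H)(3.53 A)/124 = 7.060×10^-4 Wb.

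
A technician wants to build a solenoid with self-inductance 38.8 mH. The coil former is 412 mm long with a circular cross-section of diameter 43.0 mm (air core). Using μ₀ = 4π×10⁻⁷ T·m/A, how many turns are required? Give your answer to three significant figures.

N ≈ 2960 turns

A = π(d/2)² = π(2.150×10^-2 m)² = 1.452×10^-3 m².
From L = μ₀N²A/ℓ, N = √(Lℓ / (μ₀A)).
N = √[(3.880×10^-2)(0.412) / ((4π×10⁻⁷)×1.452×10^-3)] = √(8.760×10^6) ≈ 2959.7.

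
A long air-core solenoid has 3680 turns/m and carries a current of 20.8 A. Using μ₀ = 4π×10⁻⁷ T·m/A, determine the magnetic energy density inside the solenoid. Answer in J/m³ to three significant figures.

u ≈ 3680 J/m³

B = μ₀nI = (4π×10⁻⁷)(3.680×10^3)(20.8) = 9.619×10^-2 T.
u = B²/(2μ₀) = (9.619×10^-2)²/(2×4π×10⁻⁷) = 3.681×10^3 J/m³.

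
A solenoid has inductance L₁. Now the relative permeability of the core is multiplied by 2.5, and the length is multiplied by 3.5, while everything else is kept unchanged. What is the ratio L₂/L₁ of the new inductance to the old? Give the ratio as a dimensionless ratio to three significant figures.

L₂/L₁ = 0.714

For a solenoid, L ∝ μᵣN²A/ℓ.
L₂/L₁ = (2.5) × (3.5)^-1 = 0.714.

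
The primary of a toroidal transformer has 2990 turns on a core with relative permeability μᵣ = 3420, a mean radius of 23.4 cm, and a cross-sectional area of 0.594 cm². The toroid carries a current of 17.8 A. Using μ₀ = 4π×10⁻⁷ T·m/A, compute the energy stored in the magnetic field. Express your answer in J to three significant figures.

U ≈ 246 J

L = μ₀μᵣN²A/(2πR) = (4π×10⁻⁷)(3420)(2990)²(5.940×10^-5)/(2π×0.234) = 1.552 H.
U = ½LI² = ½(1.552)(17.8)² = 245.9 J.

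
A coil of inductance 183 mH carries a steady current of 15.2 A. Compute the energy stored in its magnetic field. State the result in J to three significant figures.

U ≈ 21.1 J

Stored magnetic energy: U = ½LI².
U = ½(0.183 H)(15.2 A)² = 21.14 J.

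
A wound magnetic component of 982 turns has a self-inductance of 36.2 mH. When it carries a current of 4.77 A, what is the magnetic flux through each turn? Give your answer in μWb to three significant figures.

From L = NΦ_B/I, the flux per turn is Φ_B = LI/N.
Φ_B = (3.620×10^-2 H)(4.77 A)/982 = 1.758×10^-4 Wb.

Φ_B ≈ 176 μWb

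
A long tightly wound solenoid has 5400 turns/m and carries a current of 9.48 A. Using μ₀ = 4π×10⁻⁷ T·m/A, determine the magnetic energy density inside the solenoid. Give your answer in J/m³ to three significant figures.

B = μ₀nI = (4π×10⁻⁷)(5.400×10^3)(9.48) = 6.433×10^-2 T.
u = B²/(2μ₀) = (6.433×10^-2)²/(2×4π×10⁻⁷) = 1.647×10^3 J/m³.

u ≈ 1650 J/m³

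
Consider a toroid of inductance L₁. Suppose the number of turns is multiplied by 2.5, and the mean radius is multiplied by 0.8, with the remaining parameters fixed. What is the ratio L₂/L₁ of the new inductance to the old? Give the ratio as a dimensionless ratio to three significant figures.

L₂/L₁ = 7.81

For a toroid, L ∝ μᵣN²A/R.
L₂/L₁ = (2.5)^2 × (0.8)^-1 = 7.81.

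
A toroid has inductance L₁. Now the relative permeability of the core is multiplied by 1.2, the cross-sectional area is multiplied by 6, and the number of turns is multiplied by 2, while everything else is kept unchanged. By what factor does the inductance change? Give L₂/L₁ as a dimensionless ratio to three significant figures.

L₂/L₁ = 28.8

For a toroid, L ∝ μᵣN²A/R.
L₂/L₁ = (1.2) × (6) × (2)^2 = 28.8.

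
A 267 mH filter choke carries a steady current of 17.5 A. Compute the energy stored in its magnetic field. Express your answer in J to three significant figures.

U ≈ 40.9 J

Stored magnetic energy: U = ½LI².
U = ½(0.267 H)(17.5 A)² = 40.88 J.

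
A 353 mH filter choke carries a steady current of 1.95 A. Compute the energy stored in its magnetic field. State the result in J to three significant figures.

U ≈ 0.671 J

Stored magnetic energy: U = ½LI².
U = ½(0.353 H)(1.95 A)² = 0.6711 J.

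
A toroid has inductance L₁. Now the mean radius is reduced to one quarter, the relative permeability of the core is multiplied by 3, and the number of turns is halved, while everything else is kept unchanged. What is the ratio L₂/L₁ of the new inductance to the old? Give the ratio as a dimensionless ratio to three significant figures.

For a toroid, L ∝ μᵣN²A/R.
L₂/L₁ = (0.25)^-1 × (3) × (0.5)^2 = 3.00.

L₂/L₁ = 3.00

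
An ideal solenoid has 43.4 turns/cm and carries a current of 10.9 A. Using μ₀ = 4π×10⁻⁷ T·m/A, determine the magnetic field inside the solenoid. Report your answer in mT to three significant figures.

B ≈ 59.4 mT

Inside a long solenoid, B = μ₀nI.
B = (4π×10⁻⁷)(4.340×10^3 m⁻¹)(10.9 A) = 5.9446×10^-2 T.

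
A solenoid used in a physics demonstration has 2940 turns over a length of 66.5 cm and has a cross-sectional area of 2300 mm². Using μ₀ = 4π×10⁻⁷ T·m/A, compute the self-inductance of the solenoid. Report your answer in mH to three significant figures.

L ≈ 37.6 mH

A = 2300 mm² = 2.300×10^-3 m².
For a long solenoid, L = μ₀N²A/ℓ.
L = (4π×10⁻⁷)(2940)²(2.300×10^-3)/(0.665 m) = 3.757×10^-2 H.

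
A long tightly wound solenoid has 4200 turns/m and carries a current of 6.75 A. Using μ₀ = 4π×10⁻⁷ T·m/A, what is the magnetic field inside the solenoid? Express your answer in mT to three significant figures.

Inside a long solenoid, B = μ₀nI.
B = (4π×10⁻⁷)(4.200×10^3 m⁻¹)(6.75 A) = 3.563×10^-2 T.

B ≈ 35.6 mT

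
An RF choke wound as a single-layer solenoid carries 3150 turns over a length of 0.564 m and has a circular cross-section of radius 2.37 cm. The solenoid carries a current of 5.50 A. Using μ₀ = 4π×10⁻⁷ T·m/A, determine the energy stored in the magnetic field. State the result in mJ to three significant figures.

A = πr² = π(2.370×10^-2 m)² = 1.7646×10^-3 m².
L = μ₀N²A/ℓ = (4π×10⁻⁷)(3150)²(1.7646×10^-3)/(0.564) = 3.901×10^-2 H.
U = ½LI² = ½(3.901×10^-2)(5.50)² = 0.5901 J.

U ≈ 590 mJ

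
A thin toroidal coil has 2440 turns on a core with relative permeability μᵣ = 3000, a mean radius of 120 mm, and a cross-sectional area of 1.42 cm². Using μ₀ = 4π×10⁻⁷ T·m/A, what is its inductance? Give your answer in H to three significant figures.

L ≈ 4.23 H

For a thin toroid, L = μ₀μᵣN²A/(2πR).
L = (4π×10⁻⁷)(3000)(2440)²(1.420×10^-4) / (2π×0.12 m) = 4.227 H.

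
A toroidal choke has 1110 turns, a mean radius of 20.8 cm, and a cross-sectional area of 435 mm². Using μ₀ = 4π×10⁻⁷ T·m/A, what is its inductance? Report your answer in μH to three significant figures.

L ≈ 515 μH

For a thin toroid, L = μ₀N²A/(2πR).
L = (4π×10⁻⁷)(1110)²(4.350×10^-4) / (2π×0.208 m) = 5.153×10^-4 H.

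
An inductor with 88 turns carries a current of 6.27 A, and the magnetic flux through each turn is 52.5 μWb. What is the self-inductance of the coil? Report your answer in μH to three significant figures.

Self-inductance is defined by L = NΦ_B/I (flux linkage over current).
L = (88)(5.250×10^-5 Wb)/(6.27 A) = 7.368×10^-4 H.

L ≈ 737 μH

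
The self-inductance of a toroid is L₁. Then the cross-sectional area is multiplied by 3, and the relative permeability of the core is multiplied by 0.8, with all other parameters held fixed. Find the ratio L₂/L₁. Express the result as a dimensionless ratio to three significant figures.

For a toroid, L ∝ μᵣN²A/R.
L₂/L₁ = (3) × (0.8) = 2.40.

L₂/L₁ = 2.40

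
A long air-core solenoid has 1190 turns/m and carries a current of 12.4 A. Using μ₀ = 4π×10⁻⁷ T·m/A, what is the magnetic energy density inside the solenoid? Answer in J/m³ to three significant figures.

B = μ₀nI = (4π×10⁻⁷)(1.190×10^3)(12.4) = 1.854×10^-2 T.
u = B²/(2μ₀) = (1.854×10^-2)²/(2×4π×10⁻⁷) = 136.8 J/m³.

u ≈ 137 J/m³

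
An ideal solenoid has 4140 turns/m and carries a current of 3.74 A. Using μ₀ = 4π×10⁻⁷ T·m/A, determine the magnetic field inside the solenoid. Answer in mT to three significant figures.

B ≈ 19.5 mT

Inside a long solenoid, B = μ₀nI.
B = (4π×10⁻⁷)(4.140×10^3 m⁻¹)(3.74 A) = 1.946×10^-2 T.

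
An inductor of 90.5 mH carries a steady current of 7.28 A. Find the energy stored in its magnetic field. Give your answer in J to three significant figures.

U ≈ 2.40 J

Stored magnetic energy: U = ½LI².
U = ½(9.050×10^-2 H)(7.28 A)² = 2.398 J.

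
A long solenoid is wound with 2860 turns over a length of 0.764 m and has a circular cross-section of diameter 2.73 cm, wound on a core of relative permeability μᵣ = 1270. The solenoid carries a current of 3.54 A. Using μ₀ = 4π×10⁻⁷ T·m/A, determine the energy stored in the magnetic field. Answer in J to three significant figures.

U ≈ 62.7 J

A = π(d/2)² = π(1.365×10^-2 m)² = 5.853×10^-4 m².
L = μ₀μᵣN²A/ℓ = (4π×10⁻⁷)(1270)(2860)²(5.853×10^-4)/(0.764) = 10 H.
U = ½LI² = ½(10)(3.54)² = 62.67 J.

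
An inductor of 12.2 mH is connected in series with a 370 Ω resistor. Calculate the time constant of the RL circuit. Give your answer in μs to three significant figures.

τ = L/R = (1.220×10^-2 H)/(370 Ω) = 3.297×10^-5 s.

τ ≈ 33.0 μs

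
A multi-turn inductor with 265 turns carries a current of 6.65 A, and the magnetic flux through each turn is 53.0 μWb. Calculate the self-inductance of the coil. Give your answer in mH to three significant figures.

L ≈ 2.11 mH

Self-inductance is defined by L = NΦ_B/I (flux linkage over current).
L = (265)(5.300×10^-5 Wb)/(6.65 A) = 2.112×10^-3 H.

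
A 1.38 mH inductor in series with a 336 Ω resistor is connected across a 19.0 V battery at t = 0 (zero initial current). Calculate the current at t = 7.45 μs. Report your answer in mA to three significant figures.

I ≈ 47.3 mA

τ = L/R = 1.380×10^-3/336 = 4.107×10^-6 s; final current I_∞ = ε/R = 19.0/336 = 5.6548×10^-2 A.
I(t) = I_∞(1 − e^(−t/τ)) with t/τ = 1.814.
I = (5.6548×10^-2)(1 − e^(−1.814)) = 4.733×10^-2 A.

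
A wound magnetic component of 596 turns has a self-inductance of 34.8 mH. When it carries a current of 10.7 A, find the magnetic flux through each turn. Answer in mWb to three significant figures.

Φ_B ≈ 0.625 mWb

From L = NΦ_B/I, the flux per turn is Φ_B = LI/N.
Φ_B = (3.480×10^-2 H)(10.7 A)/596 = 6.248×10^-4 Wb.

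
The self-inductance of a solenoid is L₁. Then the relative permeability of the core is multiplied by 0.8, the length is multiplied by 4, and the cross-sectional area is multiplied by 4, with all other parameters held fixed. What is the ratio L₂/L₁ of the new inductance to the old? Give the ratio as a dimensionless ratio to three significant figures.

L₂/L₁ = 0.800

For a solenoid, L ∝ μᵣN²A/ℓ.
L₂/L₁ = (0.8) × (4)^-1 × (4) = 0.800.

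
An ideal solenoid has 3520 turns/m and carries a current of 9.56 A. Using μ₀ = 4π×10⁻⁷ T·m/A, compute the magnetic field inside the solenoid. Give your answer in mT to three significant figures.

B ≈ 42.3 mT

Inside a long solenoid, B = μ₀nI.
B = (4π×10⁻⁷)(3.520×10^3 m⁻¹)(9.56 A) = 4.229×10^-2 T.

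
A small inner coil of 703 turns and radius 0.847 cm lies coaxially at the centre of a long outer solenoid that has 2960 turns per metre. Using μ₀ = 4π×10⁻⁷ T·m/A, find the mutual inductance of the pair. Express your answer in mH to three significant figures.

M ≈ 0.589 mH

The outer solenoid produces a uniform field B₁ = μ₀n₁I₁ across the inner coil,
so the flux linkage is N₂Φ = N₂B₁A₂ = μ₀n₁N₂A₂·I₁, giving M = μ₀n₁N₂A₂.
A₂ = πr² = π(8.470×10^-3 m)² = 2.254×10^-4 m².
M = (4π×10⁻⁷)(2960)(703)(2.254×10^-4) = 5.894×10^-4 H.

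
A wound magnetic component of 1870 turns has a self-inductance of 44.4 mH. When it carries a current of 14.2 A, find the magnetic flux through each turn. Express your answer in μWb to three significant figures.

From L = NΦ_B/I, the flux per turn is Φ_B = LI/N.
Φ_B = (4.440×10^-2 H)(14.2 A)/1870 = 3.372×10^-4 Wb.

Φ_B ≈ 337 μWb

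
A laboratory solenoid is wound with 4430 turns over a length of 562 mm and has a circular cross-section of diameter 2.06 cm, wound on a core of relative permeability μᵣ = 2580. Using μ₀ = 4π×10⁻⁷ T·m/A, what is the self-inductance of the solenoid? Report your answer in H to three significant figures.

L ≈ 37.7 H

A = π(d/2)² = π(1.030×10^-2 m)² = 3.333×10^-4 m².
For a long solenoid, L = μ₀μᵣN²A/ℓ.
L = (4π×10⁻⁷)(2580)(4430)²(3.333×10^-4)/(0.562 m) = 37.73 H.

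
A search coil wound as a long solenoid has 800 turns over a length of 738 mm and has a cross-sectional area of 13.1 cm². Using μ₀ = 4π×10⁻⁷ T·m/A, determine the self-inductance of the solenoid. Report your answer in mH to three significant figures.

A = 13.1 cm² = 1.310×10^-3 m².
For a long solenoid, L = μ₀N²A/ℓ.
L = (4π×10⁻⁷)(800)²(1.310×10^-3)/(0.738 m) = 1.428×10^-3 H.

L ≈ 1.43 mH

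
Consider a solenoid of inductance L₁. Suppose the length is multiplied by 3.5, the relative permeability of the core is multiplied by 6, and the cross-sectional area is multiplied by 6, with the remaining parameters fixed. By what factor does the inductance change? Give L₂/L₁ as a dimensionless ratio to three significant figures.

L₂/L₁ = 10.3

For a solenoid, L ∝ μᵣN²A/ℓ.
L₂/L₁ = (3.5)^-1 × (6) × (6) = 10.3.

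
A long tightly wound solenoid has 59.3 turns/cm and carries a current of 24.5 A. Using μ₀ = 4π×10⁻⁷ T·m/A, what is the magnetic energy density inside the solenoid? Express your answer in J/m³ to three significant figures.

B = μ₀nI = (4π×10⁻⁷)(5.930×10^3)(24.5) = 0.1826 T.
u = B²/(2μ₀) = (0.1826)²/(2×4π×10⁻⁷) = 1.326×10^4 J/m³.

u ≈ 13300 J/m³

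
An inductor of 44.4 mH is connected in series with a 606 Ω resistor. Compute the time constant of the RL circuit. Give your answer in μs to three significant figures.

τ = L/R = (4.440×10^-2 H)/(606 Ω) = 7.327×10^-5 s.

τ ≈ 73.3 μs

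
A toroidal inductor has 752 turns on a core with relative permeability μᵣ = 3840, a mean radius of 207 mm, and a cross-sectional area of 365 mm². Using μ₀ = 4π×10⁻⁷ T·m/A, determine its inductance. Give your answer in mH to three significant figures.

For a thin toroid, L = μ₀μᵣN²A/(2πR).
L = (4π×10⁻⁷)(3840)(752)²(3.650×10^-4) / (2π×0.207 m) = 0.7658 H.

L ≈ 766 mH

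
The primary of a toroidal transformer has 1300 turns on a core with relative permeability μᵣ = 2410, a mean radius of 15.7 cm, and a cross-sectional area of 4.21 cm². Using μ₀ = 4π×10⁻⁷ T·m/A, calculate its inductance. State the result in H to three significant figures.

L ≈ 2.18 H

For a thin toroid, L = μ₀μᵣN²A/(2πR).
L = (4π×10⁻⁷)(2410)(1300)²(4.210×10^-4) / (2π×0.157 m) = 2.184 H.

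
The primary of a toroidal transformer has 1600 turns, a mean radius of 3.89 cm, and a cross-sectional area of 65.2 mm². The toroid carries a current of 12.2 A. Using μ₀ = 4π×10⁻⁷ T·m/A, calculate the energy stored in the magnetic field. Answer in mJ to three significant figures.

L = μ₀N²A/(2πR) = (4π×10⁻⁷)(1600)²(6.520×10^-5)/(2π×3.890×10^-2) = 8.582×10^-4 H.
U = ½LI² = ½(8.582×10^-4)(12.2)² = 6.386×10^-2 J.

U ≈ 63.9 mJ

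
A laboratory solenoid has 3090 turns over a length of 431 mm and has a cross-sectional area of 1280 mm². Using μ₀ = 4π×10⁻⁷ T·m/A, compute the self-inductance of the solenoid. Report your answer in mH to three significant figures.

L ≈ 35.6 mH

A = 1280 mm² = 1.280×10^-3 m².
For a long solenoid, L = μ₀N²A/ℓ.
L = (4π×10⁻⁷)(3090)²(1.280×10^-3)/(0.431 m) = 3.563×10^-2 H.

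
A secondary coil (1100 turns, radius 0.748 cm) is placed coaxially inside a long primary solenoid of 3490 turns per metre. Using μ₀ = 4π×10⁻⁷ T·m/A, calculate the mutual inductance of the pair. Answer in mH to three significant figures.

The outer solenoid produces a uniform field B₁ = μ₀n₁I₁ across the inner coil,
so the flux linkage is N₂Φ = N₂B₁A₂ = μ₀n₁N₂A₂·I₁, giving M = μ₀n₁N₂A₂.
A₂ = πr² = π(7.480×10^-3 m)² = 1.758×10^-4 m².
M = (4π×10⁻⁷)(3490)(1100)(1.758×10^-4) = 8.480×10^-4 H.

M ≈ 0.848 mH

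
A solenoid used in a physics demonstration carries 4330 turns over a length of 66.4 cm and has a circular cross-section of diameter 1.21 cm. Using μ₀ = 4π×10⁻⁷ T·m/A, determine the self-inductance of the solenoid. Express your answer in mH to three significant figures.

L ≈ 4.08 mH

A = π(d/2)² = π(6.050×10^-3 m)² = 1.150×10^-4 m².
For a long solenoid, L = μ₀N²A/ℓ.
L = (4π×10⁻⁷)(4330)²(1.150×10^-4)/(0.664 m) = 4.080×10^-3 H.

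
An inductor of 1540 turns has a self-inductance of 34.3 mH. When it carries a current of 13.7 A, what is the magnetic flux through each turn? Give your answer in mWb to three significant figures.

From L = NΦ_B/I, the flux per turn is Φ_B = LI/N.
Φ_B = (3.430×10^-2 H)(13.7 A)/1540 = 3.051×10^-4 Wb.

Φ_B ≈ 0.305 mWb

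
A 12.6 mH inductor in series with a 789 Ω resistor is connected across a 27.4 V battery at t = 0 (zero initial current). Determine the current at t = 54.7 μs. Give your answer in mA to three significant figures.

τ = L/R = 1.260×10^-2/789 = 1.597×10^-5 s; final current I_∞ = ε/R = 27.4/789 = 3.473×10^-2 A.
I(t) = I_∞(1 − e^(−t/τ)) with t/τ = 3.425.
I = (3.473×10^-2)(1 − e^(−3.425)) = 3.360×10^-2 A.

I ≈ 33.6 mA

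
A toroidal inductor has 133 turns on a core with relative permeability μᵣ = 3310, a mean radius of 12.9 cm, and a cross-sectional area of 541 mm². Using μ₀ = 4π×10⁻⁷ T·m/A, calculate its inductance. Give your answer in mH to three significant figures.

L ≈ 49.1 mH

For a thin toroid, L = μ₀μᵣN²A/(2πR).
L = (4π×10⁻⁷)(3310)(133)²(5.410×10^-4) / (2π×0.129 m) = 4.911×10^-2 H.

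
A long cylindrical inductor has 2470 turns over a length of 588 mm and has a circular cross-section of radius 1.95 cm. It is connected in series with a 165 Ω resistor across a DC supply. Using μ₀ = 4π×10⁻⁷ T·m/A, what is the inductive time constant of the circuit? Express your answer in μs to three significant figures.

τ ≈ 94.4 μs

A = πr² = π(1.950×10^-2 m)² = 1.1946×10^-3 m².
L = μ₀N²A/ℓ = (4π×10⁻⁷)(2470)²(1.1946×10^-3)/(0.588) = 1.558×10^-2 H.
τ = L/R = (1.558×10^-2)/(165) = 9.440×10^-5 s.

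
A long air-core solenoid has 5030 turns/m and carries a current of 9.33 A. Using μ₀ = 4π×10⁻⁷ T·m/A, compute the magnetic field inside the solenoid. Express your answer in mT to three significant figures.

Inside a long solenoid, B = μ₀nI.
B = (4π×10⁻⁷)(5.030×10^3 m⁻¹)(9.33 A) = 5.897×10^-2 T.

B ≈ 59.0 mT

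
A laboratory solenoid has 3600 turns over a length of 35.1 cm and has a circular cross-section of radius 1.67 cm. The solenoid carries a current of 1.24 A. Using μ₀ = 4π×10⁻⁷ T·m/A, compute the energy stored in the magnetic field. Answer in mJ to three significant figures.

A = πr² = π(1.670×10^-2 m)² = 8.762×10^-4 m².
L = μ₀N²A/ℓ = (4π×10⁻⁷)(3600)²(8.762×10^-4)/(0.351) = 4.065×10^-2 H.
U = ½LI² = ½(4.065×10^-2)(1.24)² = 3.125×10^-2 J.

U ≈ 31.3 mJ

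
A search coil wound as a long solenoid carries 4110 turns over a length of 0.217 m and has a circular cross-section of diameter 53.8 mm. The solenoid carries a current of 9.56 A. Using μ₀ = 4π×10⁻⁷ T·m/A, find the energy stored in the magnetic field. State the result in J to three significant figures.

U ≈ 10.2 J

A = π(d/2)² = π(2.690×10^-2 m)² = 2.273×10^-3 m².
L = μ₀N²A/ℓ = (4π×10⁻⁷)(4110)²(2.273×10^-3)/(0.217) = 0.2224 H.
U = ½LI² = ½(0.2224)(9.56)² = 10.16 J.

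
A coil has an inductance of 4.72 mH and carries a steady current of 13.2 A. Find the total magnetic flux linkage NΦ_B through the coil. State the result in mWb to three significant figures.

NΦ_B ≈ 62.3 mWb

From L = NΦ_B/I, the flux linkage is NΦ_B = LI.
NΦ_B = (4.720×10^-3 H)(13.2 A) = 6.230×10^-2 Wb.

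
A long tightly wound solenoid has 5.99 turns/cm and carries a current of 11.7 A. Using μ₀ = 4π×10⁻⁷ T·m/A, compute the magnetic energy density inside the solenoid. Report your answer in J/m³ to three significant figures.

u ≈ 30.9 J/m³

B = μ₀nI = (4π×10⁻⁷)(599)(11.7) = 8.807×10^-3 T.
u = B²/(2μ₀) = (8.807×10^-3)²/(2×4π×10⁻⁷) = 30.86 J/m³.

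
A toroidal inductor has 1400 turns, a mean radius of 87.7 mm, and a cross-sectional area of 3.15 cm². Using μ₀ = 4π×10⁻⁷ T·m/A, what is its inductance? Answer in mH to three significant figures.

L ≈ 1.41 mH

For a thin toroid, L = μ₀N²A/(2πR).
L = (4π×10⁻⁷)(1400)²(3.150×10^-4) / (2π×8.770×10^-2 m) = 1.408×10^-3 H.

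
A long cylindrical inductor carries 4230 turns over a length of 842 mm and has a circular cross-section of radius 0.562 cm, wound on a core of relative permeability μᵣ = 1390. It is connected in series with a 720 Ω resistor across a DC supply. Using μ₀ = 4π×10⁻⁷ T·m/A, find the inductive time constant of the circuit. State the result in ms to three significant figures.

τ ≈ 5.12 ms

A = πr² = π(5.620×10^-3 m)² = 9.923×10^-5 m².
L = μ₀μᵣN²A/ℓ = (4π×10⁻⁷)(1390)(4230)²(9.923×10^-5)/(0.842) = 3.683 H.
τ = L/R = (3.683)/(720) = 5.115×10^-3 s.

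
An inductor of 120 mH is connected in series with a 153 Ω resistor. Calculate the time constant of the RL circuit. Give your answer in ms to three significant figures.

τ ≈ 0.784 ms

τ = L/R = (0.12 H)/(153 Ω) = 7.843×10^-4 s.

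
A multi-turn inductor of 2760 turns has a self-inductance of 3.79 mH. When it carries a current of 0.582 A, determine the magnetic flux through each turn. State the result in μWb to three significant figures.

Φ_B ≈ 0.799 μWb

From L = NΦ_B/I, the flux per turn is Φ_B = LI/N.
Φ_B = (3.790×10^-3 H)(0.582 A)/2760 = 7.992×10^-7 Wb.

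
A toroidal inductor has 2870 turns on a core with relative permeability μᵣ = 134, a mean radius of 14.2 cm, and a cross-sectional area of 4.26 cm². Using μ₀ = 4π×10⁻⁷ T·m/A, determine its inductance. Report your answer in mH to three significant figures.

For a thin toroid, L = μ₀μᵣN²A/(2πR).
L = (4π×10⁻⁷)(134)(2870)²(4.260×10^-4) / (2π×0.142 m) = 0.6622 H.

L ≈ 662 mH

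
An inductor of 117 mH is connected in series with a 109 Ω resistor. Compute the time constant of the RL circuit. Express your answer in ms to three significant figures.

τ ≈ 1.07 ms

τ = L/R = (0.117 H)/(109 Ω) = 1.073×10^-3 s.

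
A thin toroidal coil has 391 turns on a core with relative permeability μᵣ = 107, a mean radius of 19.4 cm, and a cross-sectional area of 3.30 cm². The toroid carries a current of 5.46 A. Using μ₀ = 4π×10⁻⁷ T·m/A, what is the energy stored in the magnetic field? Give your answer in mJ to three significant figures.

L = μ₀μᵣN²A/(2πR) = (4π×10⁻⁷)(107)(391)²(3.300×10^-4)/(2π×0.194) = 5.565×10^-3 H.
U = ½LI² = ½(5.565×10^-3)(5.46)² = 8.295×10^-2 J.

U ≈ 83.0 mJ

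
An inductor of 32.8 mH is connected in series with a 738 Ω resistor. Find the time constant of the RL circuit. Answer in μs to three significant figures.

τ = L/R = (3.280×10^-2 H)/(738 Ω) = 4.444×10^-5 s.

τ ≈ 44.4 μs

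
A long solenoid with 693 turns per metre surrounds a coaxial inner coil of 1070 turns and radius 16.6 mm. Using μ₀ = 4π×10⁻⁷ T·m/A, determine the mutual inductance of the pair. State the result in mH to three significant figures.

M ≈ 0.807 mH

The outer solenoid produces a uniform field B₁ = μ₀n₁I₁ across the inner coil,
so the flux linkage is N₂Φ = N₂B₁A₂ = μ₀n₁N₂A₂·I₁, giving M = μ₀n₁N₂A₂.
A₂ = πr² = π(1.660×10^-2 m)² = 8.657×10^-4 m².
M = (4π×10⁻⁷)(693)(1070)(8.657×10^-4) = 8.067×10^-4 H.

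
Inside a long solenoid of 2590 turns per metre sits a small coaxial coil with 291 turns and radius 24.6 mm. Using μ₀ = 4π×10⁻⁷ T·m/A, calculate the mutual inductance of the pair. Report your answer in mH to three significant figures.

M ≈ 1.80 mH

The outer solenoid produces a uniform field B₁ = μ₀n₁I₁ across the inner coil,
so the flux linkage is N₂Φ = N₂B₁A₂ = μ₀n₁N₂A₂·I₁, giving M = μ₀n₁N₂A₂.
A₂ = πr² = π(2.460×10^-2 m)² = 1.901×10^-3 m².
M = (4π×10⁻⁷)(2590)(291)(1.901×10^-3) = 1.801×10^-3 H.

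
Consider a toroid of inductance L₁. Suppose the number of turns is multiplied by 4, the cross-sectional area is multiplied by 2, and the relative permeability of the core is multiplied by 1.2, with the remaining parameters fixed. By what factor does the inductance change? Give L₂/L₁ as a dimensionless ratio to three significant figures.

For a toroid, L ∝ μᵣN²A/R.
L₂/L₁ = (4)^2 × (2) × (1.2) = 38.4.

L₂/L₁ = 38.4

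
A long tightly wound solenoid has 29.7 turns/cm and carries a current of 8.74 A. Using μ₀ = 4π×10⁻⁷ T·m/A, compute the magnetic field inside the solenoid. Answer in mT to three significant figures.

B ≈ 32.6 mT

Inside a long solenoid, B = μ₀nI.
B = (4π×10⁻⁷)(2.970×10^3 m⁻¹)(8.74 A) = 3.262×10^-2 T.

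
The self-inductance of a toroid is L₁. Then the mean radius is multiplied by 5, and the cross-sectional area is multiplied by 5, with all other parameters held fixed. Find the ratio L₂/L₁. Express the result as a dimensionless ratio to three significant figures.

L₂/L₁ = 1.00

For a toroid, L ∝ μᵣN²A/R.
L₂/L₁ = (5)^-1 × (5) = 1.00.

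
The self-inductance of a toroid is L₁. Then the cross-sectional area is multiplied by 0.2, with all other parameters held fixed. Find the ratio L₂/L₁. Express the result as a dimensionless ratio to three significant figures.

L₂/L₁ = 0.200

For a toroid, L ∝ μᵣN²A/R.
L₂/L₁ = (0.2) = 0.200.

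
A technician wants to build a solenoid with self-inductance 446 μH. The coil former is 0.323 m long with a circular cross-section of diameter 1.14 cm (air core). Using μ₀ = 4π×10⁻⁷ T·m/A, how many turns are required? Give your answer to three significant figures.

N ≈ 1060 turns

A = π(d/2)² = π(5.700×10^-3 m)² = 1.021×10^-4 m².
From L = μ₀N²A/ℓ, N = √(Lℓ / (μ₀A)).
N = √[(4.460×10^-4)(0.323) / ((4π×10⁻⁷)×1.021×10^-4)] = √(1.123×10^6) ≈ 1059.8.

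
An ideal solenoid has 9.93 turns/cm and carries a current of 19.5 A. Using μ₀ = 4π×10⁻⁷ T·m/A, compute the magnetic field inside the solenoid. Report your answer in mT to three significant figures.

Inside a long solenoid, B = μ₀nI.
B = (4π×10⁻⁷)(993 m⁻¹)(19.5 A) = 2.433×10^-2 T.

B ≈ 24.3 mT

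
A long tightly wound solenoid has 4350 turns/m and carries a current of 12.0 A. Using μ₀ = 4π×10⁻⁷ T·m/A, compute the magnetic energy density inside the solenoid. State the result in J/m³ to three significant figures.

B = μ₀nI = (4π×10⁻⁷)(4.350×10^3)(12.0) = 6.560×10^-2 T.
u = B²/(2μ₀) = (6.560×10^-2)²/(2×4π×10⁻⁷) = 1.712×10^3 J/m³.

u ≈ 1710 J/m³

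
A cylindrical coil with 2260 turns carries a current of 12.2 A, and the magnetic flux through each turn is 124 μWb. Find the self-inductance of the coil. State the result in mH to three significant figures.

L ≈ 23.0 mH

Self-inductance is defined by L = NΦ_B/I (flux linkage over current).
L = (2260)(1.240×10^-4 Wb)/(12.2 A) = 2.297×10^-2 H.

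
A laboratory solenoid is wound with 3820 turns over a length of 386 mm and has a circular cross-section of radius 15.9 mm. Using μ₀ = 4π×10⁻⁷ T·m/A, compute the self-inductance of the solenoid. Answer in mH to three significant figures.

L ≈ 37.7 mH

A = πr² = π(1.590×10^-2 m)² = 7.942×10^-4 m².
For a long solenoid, L = μ₀N²A/ℓ.
L = (4π×10⁻⁷)(3820)²(7.942×10^-4)/(0.386 m) = 3.773×10^-2 H.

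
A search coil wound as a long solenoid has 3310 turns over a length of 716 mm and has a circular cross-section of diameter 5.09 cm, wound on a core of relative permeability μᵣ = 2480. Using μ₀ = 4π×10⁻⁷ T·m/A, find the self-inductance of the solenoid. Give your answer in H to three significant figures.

A = π(d/2)² = π(2.545×10^-2 m)² = 2.0348×10^-3 m².
For a long solenoid, L = μ₀μᵣN²A/ℓ.
L = (4π×10⁻⁷)(2480)(3310)²(2.0348×10^-3)/(0.716 m) = 97.04 H.

L ≈ 97.0 H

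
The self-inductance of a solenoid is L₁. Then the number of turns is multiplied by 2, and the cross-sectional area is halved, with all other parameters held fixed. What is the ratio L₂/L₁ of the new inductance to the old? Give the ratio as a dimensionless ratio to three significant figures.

For a solenoid, L ∝ μᵣN²A/ℓ.
L₂/L₁ = (2)^2 × (0.5) = 2.00.

L₂/L₁ = 2.00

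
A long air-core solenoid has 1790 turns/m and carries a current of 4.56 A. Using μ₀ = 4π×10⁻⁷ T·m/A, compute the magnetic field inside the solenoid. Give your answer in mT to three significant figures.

B ≈ 10.3 mT

Inside a long solenoid, B = μ₀nI.
B = (4π×10⁻⁷)(1.790×10^3 m⁻¹)(4.56 A) = 1.026×10^-2 T.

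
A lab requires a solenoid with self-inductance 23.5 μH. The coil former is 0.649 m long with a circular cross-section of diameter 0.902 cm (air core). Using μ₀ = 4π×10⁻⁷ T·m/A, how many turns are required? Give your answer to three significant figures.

N ≈ 436 turns

A = π(d/2)² = π(4.510×10^-3 m)² = 6.390×10^-5 m².
From L = μ₀N²A/ℓ, N = √(Lℓ / (μ₀A)).
N = √[(2.350×10^-5)(0.649) / ((4π×10⁻⁷)×6.390×10^-5)] = √(1.899×10^5) ≈ 435.8.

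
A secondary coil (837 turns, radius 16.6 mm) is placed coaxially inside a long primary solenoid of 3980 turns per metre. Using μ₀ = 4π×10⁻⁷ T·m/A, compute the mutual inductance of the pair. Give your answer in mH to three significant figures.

The outer solenoid produces a uniform field B₁ = μ₀n₁I₁ across the inner coil,
so the flux linkage is N₂Φ = N₂B₁A₂ = μ₀n₁N₂A₂·I₁, giving M = μ₀n₁N₂A₂.
A₂ = πr² = π(1.660×10^-2 m)² = 8.657×10^-4 m².
M = (4π×10⁻⁷)(3980)(837)(8.657×10^-4) = 3.624×10^-3 H.

M ≈ 3.62 mH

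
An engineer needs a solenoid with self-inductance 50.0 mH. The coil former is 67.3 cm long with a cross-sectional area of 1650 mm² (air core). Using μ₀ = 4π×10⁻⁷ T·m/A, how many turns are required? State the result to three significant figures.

N ≈ 4030 turns

A = 1650 mm² = 1.650×10^-3 m².
From L = μ₀N²A/ℓ, N = √(Lℓ / (μ₀A)).
N = √[(5.000×10^-2)(0.673) / ((4π×10⁻⁷)×1.650×10^-3)] = √(1.623×10^7) ≈ 4028.5.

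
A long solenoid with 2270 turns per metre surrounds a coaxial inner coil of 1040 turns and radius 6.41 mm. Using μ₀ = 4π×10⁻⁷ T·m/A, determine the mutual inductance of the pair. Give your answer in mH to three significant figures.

M ≈ 0.383 mH

The outer solenoid produces a uniform field B₁ = μ₀n₁I₁ across the inner coil,
so the flux linkage is N₂Φ = N₂B₁A₂ = μ₀n₁N₂A₂·I₁, giving M = μ₀n₁N₂A₂.
A₂ = πr² = π(6.410×10^-3 m)² = 1.291×10^-4 m².
M = (4π×10⁻⁷)(2270)(1040)(1.291×10^-4) = 3.829×10^-4 H.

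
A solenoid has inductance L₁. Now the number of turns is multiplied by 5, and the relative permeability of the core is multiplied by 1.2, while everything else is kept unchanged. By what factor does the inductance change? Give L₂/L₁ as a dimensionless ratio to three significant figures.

For a solenoid, L ∝ μᵣN²A/ℓ.
L₂/L₁ = (5)^2 × (1.2) = 30.0.

L₂/L₁ = 30.0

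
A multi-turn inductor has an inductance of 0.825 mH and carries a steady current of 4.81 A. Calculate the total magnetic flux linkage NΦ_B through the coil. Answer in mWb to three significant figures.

NΦ_B ≈ 3.97 mWb

From L = NΦ_B/I, the flux linkage is NΦ_B = LI.
NΦ_B = (8.250×10^-4 H)(4.81 A) = 3.968×10^-3 Wb.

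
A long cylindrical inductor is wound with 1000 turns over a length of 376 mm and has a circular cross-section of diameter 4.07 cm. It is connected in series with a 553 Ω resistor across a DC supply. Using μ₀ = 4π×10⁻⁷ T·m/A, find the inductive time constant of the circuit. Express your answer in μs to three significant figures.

τ ≈ 7.86 μs

A = π(d/2)² = π(2.035×10^-2 m)² = 1.301×10^-3 m².
L = μ₀N²A/ℓ = (4π×10⁻⁷)(1000)²(1.301×10^-3)/(0.376) = 4.348×10^-3 H.
τ = L/R = (4.348×10^-3)/(553) = 7.863×10^-6 s.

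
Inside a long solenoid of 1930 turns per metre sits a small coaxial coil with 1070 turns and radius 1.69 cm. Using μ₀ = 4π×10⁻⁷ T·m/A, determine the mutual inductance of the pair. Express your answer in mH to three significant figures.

The outer solenoid produces a uniform field B₁ = μ₀n₁I₁ across the inner coil,
so the flux linkage is N₂Φ = N₂B₁A₂ = μ₀n₁N₂A₂·I₁, giving M = μ₀n₁N₂A₂.
A₂ = πr² = π(1.690×10^-2 m)² = 8.973×10^-4 m².
M = (4π×10⁻⁷)(1930)(1070)(8.973×10^-4) = 2.328×10^-3 H.

M ≈ 2.33 mH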